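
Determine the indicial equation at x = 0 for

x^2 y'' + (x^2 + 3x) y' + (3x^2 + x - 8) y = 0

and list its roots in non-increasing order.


Divide by x^2 to reach normal form y'' + P_1(x) y' + P_2(x) y = 0 with P_1(x) = 1 + 3/x and P_2(x) = 3 + 1/x - 8/x^2.
x = 0 is a singular point because the y'-coefficient 1 + 3/x has a pole at x = 0 and the y-coefficient 3 + 1/x - 8/x^2 has a pole at x = 0.
It is a regular singular point because x P_1(x) = p(x) = x + 3 and x^2 P_2(x) = q(x) = 3x^2 + x - 8 are polynomials, hence analytic at x = 0.
p(0) = 3,  q(0) = -8.
Indicial equation: r(r-1) + p(0) r + q(0) = 0, i.e. r^2 + (p(0) - 1) r + q(0) = 0, i.e. r^2 + 2 r - 8 = 0.
Discriminant: (2)^2 - 4(-8) = 36, so r = (-2 ± 6)/2.
Solving: r_1 = 2, r_2 = -4.

indicial: r^2 + 2 r - 8 = 0; roots r_1 = 2, r_2 = -4


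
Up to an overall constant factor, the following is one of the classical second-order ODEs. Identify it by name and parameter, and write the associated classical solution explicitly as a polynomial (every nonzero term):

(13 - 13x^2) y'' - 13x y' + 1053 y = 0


All three coefficients share the factor 13; dividing through by 13 gives  (1 - x^2) y'' - x y' + 81 y = 0.
This matches the Chebyshev equation (1 - x^2) y'' - x y' + n^2 y = 0 (note the -x y' term, not -2x y') with n^2 = 81, so n = 9; the polynomial solution is T_9(x).
With y = sum_k a_k x^k, matching x^k gives (k+2)(k+1) a_{k+2} = (k^2 - n^2) a_k = (k - 9)(k + 9) a_k. The right side vanishes at k = 9, so the series with the parity of 9 terminates at degree 9.
Standard normalization: leading coefficient of T_n is 2^(n-1), so a_9 = 2^8 = 256. Work downward with a_k = (k+1)(k+2) a_{k+2} / ((k - 9)(k + 9)):
  a_7 = (8)(9)(256) / ((7 - 9)(7 + 9)) = 18432/(-32) = -576
  a_5 = (6)(7)(-576) / ((5 - 9)(5 + 9)) = -24192/(-56) = 432
  a_3 = (4)(5)(432) / ((3 - 9)(3 + 9)) = 8640/(-72) = -120
  a_1 = (2)(3)(-120) / ((1 - 9)(1 + 9)) = -720/(-80) = 9
Hence T_9(x) = 256 x^9 - 576 x^7 + 432 x^5 - 120 x^3 + 9 x.

T_9(x); series = 256 x^9 - 576 x^7 + 432 x^5 - 120 x^3 + 9 x


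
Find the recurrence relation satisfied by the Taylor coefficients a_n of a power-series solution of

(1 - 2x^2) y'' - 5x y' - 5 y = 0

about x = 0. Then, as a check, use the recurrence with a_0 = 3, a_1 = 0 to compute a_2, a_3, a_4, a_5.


Substitute y = sum_n a_n x^n.
(1 - 2 x^2) y'' contributes (n+2)(n+1) a_{n+2} - 2 n(n-1) a_n at x^n.
-5 x y'(x) contributes -5 n a_n at x^n.
-5 y(x) contributes -5 a_n at x^n.
Matching x^n: (n+2)(n+1) a_{n+2} + (-2 n(n-1) - 5 n - 5) a_n = 0.
Thus a_{n+2} = (2 n(n-1) + 5 n + 5) / ((n+1)(n+2)) * a_n.

Check with a_0 = 3, a_1 = 0 (apply the recurrence for n = 0, 1, 2, 3): a_0 = 3, a_1 = 0, a_2 = 15/2, a_3 = 0, a_4 = 95/8, a_5 = 0.

a_(n+2) = (2 n(n-1) + 5 n + 5) / ((n+1)(n+2)) * a_n; check: a_0 = 3, a_1 = 0, a_2 = 15/2, a_3 = 0, a_4 = 95/8, a_5 = 0


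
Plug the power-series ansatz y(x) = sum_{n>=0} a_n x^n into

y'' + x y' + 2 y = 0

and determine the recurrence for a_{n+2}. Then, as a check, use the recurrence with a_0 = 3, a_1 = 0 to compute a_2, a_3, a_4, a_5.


Substitute y = sum_n a_n x^n.
y''(x) has coefficient (n+2)(n+1) a_{n+2} at x^n;
x y'(x) has coefficient n a_n at x^n (shift);
2 y(x) has coefficient 2 a_n at x^n.
Matching x^n: (n+2)(n+1) a_{n+2} + (n + 2) a_n = 0.
Thus a_{n+2} = (-n - 2) / ((n+1)(n+2)) * a_n.

Check with a_0 = 3, a_1 = 0 (apply the recurrence for n = 0, 1, 2, 3): a_0 = 3, a_1 = 0, a_2 = -3, a_3 = 0, a_4 = 1, a_5 = 0.

a_(n+2) = (-n - 2) / ((n+1)(n+2)) * a_n; check: a_0 = 3, a_1 = 0, a_2 = -3, a_3 = 0, a_4 = 1, a_5 = 0


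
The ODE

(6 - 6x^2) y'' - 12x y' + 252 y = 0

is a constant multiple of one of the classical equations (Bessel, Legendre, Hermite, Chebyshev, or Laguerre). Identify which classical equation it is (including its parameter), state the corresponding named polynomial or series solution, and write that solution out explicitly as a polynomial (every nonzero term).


All three coefficients share the factor 6; dividing through by 6 gives  (1 - x^2) y'' - 2x y' + 42 y = 0.
This matches the Legendre equation (1 - x^2) y'' - 2x y' + n(n+1) y = 0 (note the -2x y' term) with n(n+1) = 42, so n = 6; the polynomial solution is P_6(x).
With y = sum_k a_k x^k, matching x^k gives (k+2)(k+1) a_{k+2} = [k(k+1) - n(n+1)] a_k = (k - 6)(k + 7) a_k. The right side vanishes at k = 6, so the series with the parity of 6 terminates at degree 6.
Standard normalization (P_n(1) = 1): leading coefficient (2n)!/(2^n (n!)^2) = 479001600/(64*518400) = 231/16, so a_6 = 231/16. Work downward with a_k = (k+1)(k+2) a_{k+2} / ((k - 6)(k + 7)):
  a_4 = (5)(6)(231/16) / ((4 - 6)(4 + 7)) = (3465/8)/(-22) = -315/16
  a_2 = (3)(4)(-315/16) / ((2 - 6)(2 + 7)) = (-945/4)/(-36) = 105/16
  a_0 = (1)(2)(105/16) / ((0 - 6)(0 + 7)) = (105/8)/(-42) = -5/16
Hence P_6(x) = 231 x^6/16 - 315 x^4/16 + 105 x^2/16 - 5/16.

P_6(x); series = 231 x^6/16 - 315 x^4/16 + 105 x^2/16 - 5/16


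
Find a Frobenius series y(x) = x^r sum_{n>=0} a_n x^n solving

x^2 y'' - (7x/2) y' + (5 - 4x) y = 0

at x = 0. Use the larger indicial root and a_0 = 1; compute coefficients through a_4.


Write in Frobenius form y'' + (p(x)/x) y' + (q(x)/x^2) y = 0:
  p(x) = -7/2,  q(x) = 5 - 4x.
Indicial equation: r(r-1) + (-7/2) r + (5) = 0 -> roots r_1 = 5/2, r_2 = 2.
Take r = r_1 = 5/2. Let y(x) = x^r sum_{n>=0} a_n x^n with a_0 = 1.
Substitute y = x^r sum a_n x^n and match x^{r+n}. The recurrence is
  D(n) a_n - 4 a_{n-1} = 0,  where D(n) = (r+n)(r+n-1) + (-7/2)(r+n) + (5).
  a_n = 4 / D(n) * a_{n-1}.
Since the indicial polynomial factors as (r - r_1)(r - r_2), D(n) = (r_1 + n - r_1)(r_1 + n - r_2) = n(n + 1/2).
Evaluating step by step (a_0 = 1):
  n = 1: D(1) = 1(1 + 1/2) = 3/2; numerator = 4(1) = 4; a_1 = (4)/(3/2) = 8/3
  n = 2: D(2) = 2(2 + 1/2) = 5; numerator = 4(8/3) = 32/3; a_2 = (32/3)/(5) = 32/15
  n = 3: D(3) = 3(3 + 1/2) = 21/2; numerator = 4(32/15) = 128/15; a_3 = (128/15)/(21/2) = 256/315
  n = 4: D(4) = 4(4 + 1/2) = 18; numerator = 4(256/315) = 1024/315; a_4 = (1024/315)/(18) = 512/2835

r = 5/2; a_0 = 1; a_1 = 8/3; a_2 = 32/15; a_3 = 256/315; a_4 = 512/2835


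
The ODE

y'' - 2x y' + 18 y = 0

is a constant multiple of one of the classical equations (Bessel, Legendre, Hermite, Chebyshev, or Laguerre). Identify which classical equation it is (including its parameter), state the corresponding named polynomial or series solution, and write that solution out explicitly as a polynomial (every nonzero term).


The equation is already in a standard form:  y'' - 2x y' + 18 y = 0.
This matches the Hermite equation y'' - 2x y' + 2n y = 0 with 2n = 18, so n = 9; the polynomial solution is H_9(x).
With y = sum_k a_k x^k, matching x^k gives (k+2)(k+1) a_{k+2} = 2(k - n) a_k = 2(k - 9) a_k. The right side vanishes at k = 9, so the series with the parity of 9 terminates at degree 9.
Standard normalization: leading coefficient of H_n is 2^n, so a_9 = 2^9 = 512. Work downward with a_k = (k+1)(k+2) a_{k+2} / (2(k - n)):
  a_7 = (8)(9)(512) / (2(7 - 9)) = 36864/(-4) = -9216
  a_5 = (6)(7)(-9216) / (2(5 - 9)) = -387072/(-8) = 48384
  a_3 = (4)(5)(48384) / (2(3 - 9)) = 967680/(-12) = -80640
  a_1 = (2)(3)(-80640) / (2(1 - 9)) = -483840/(-16) = 30240
Hence H_9(x) = 512 x^9 - 9216 x^7 + 48384 x^5 - 80640 x^3 + 30240 x.

H_9(x); series = 512 x^9 - 9216 x^7 + 48384 x^5 - 80640 x^3 + 30240 x


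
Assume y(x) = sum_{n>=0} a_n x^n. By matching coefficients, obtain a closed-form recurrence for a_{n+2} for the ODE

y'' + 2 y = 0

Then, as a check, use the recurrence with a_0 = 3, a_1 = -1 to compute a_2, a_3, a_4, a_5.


Substitute y = sum_n a_n x^n into y'' + (const) y = 0.
y''(x) = sum_{n>=0} (n+2)(n+1) a_{n+2} x^n.
The ODE becomes sum_n [(n+2)(n+1) a_{n+2} + 2 a_n] x^n = 0.
Setting each coefficient to zero gives the recurrence:
  (n+2)(n+1) a_{n+2} + 2 a_n = 0,
  a_{n+2} = -2 / ((n+1)(n+2)) a_n.

Check with a_0 = 3, a_1 = -1 (apply the recurrence for n = 0, 1, 2, 3): a_0 = 3, a_1 = -1, a_2 = -3, a_3 = 1/3, a_4 = 1/2, a_5 = -1/30.

a_{n+2} = -2/((n+1)(n+2)) * a_n; check: a_0 = 3, a_1 = -1, a_2 = -3, a_3 = 1/3, a_4 = 1/2, a_5 = -1/30


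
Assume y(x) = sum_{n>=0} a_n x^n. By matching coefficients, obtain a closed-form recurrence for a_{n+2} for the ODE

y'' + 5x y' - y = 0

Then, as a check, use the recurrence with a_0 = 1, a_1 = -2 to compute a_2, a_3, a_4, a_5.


Substitute y = sum_n a_n x^n.
y''(x) has coefficient (n+2)(n+1) a_{n+2} at x^n;
5 x y'(x) has coefficient 5 n a_n at x^n (shift);
-y(x) has coefficient -1 a_n at x^n.
Matching x^n: (n+2)(n+1) a_{n+2} + (5n - 1) a_n = 0.
Thus a_{n+2} = (-5n + 1) / ((n+1)(n+2)) * a_n.

Check with a_0 = 1, a_1 = -2 (apply the recurrence for n = 0, 1, 2, 3): a_0 = 1, a_1 = -2, a_2 = 1/2, a_3 = 4/3, a_4 = -3/8, a_5 = -14/15.

a_(n+2) = (-5n + 1) / ((n+1)(n+2)) * a_n; check: a_0 = 1, a_1 = -2, a_2 = 1/2, a_3 = 4/3, a_4 = -3/8, a_5 = -14/15


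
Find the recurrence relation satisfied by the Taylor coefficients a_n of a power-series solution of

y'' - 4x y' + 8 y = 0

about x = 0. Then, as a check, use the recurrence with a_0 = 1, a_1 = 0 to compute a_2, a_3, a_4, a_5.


Substitute y = sum_n a_n x^n.
y''(x) has coefficient (n+2)(n+1) a_{n+2} at x^n;
-4 x y'(x) has coefficient -4 n a_n at x^n (shift);
8 y(x) has coefficient 8 a_n at x^n.
Matching x^n: (n+2)(n+1) a_{n+2} + (-4n + 8) a_n = 0.
Thus a_{n+2} = (4n - 8) / ((n+1)(n+2)) * a_n.

Check with a_0 = 1, a_1 = 0 (apply the recurrence for n = 0, 1, 2, 3): a_0 = 1, a_1 = 0, a_2 = -4, a_3 = 0, a_4 = 0, a_5 = 0.

a_(n+2) = (4n - 8) / ((n+1)(n+2)) * a_n; check: a_0 = 1, a_1 = 0, a_2 = -4, a_3 = 0, a_4 = 0, a_5 = 0


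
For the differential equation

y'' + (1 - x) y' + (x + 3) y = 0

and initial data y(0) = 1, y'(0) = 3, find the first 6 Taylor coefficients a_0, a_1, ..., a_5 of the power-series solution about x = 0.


Ansatz: y(x) = sum_{n>=0} a_n x^n, so y'(x) = sum_{n>=1} n a_n x^(n-1) and y''(x) = sum_{n>=2} n(n-1) a_n x^(n-2).
Substitute into P(x) y'' + Q(x) y' + R(x) y = 0 with P(x) = 1, Q(x) = 1 - x, R(x) = x + 3, and match powers of x.
Initial conditions: a_0 = 1, a_1 = 3.
Setting the coefficient of each power of x to zero and solving order by order (substituting the coefficients already found):
  x^0: 2 a_2 + a_1 + 3 a_0 = 0  ->  2 a_2 = -a_1 - 3 a_0 = -6  ->  a_2 = -3
  x^1: 6 a_3 + 2 a_2 + 2 a_1 + a_0 = 0  ->  6 a_3 = -2 a_2 - 2 a_1 - a_0 = -1  ->  a_3 = -1/6
  x^2: 12 a_4 + 3 a_3 + a_2 + a_1 = 0  ->  12 a_4 = -3 a_3 - a_2 - a_1 = 1/2  ->  a_4 = 1/24
  x^3: 20 a_5 + 4 a_4 + a_2 = 0  ->  20 a_5 = -4 a_4 - a_2 = 17/6  ->  a_5 = 17/120
Truncated series: y(x) = 1 + 3 x - 3 x^2 - (1/6) x^3 + (1/24) x^4 + (17/120) x^5 + O(x^6).

a_0 = 1; a_1 = 3; a_2 = -3; a_3 = -1/6; a_4 = 1/24; a_5 = 17/120


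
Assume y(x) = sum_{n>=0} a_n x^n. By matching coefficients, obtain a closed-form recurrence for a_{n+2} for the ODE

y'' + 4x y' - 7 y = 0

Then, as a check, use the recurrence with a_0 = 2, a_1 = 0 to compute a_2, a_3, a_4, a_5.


Substitute y = sum_n a_n x^n.
y''(x) has coefficient (n+2)(n+1) a_{n+2} at x^n;
4 x y'(x) has coefficient 4 n a_n at x^n (shift);
-7 y(x) has coefficient -7 a_n at x^n.
Matching x^n: (n+2)(n+1) a_{n+2} + (4n - 7) a_n = 0.
Thus a_{n+2} = (-4n + 7) / ((n+1)(n+2)) * a_n.

Check with a_0 = 2, a_1 = 0 (apply the recurrence for n = 0, 1, 2, 3): a_0 = 2, a_1 = 0, a_2 = 7, a_3 = 0, a_4 = -7/12, a_5 = 0.

a_(n+2) = (-4n + 7) / ((n+1)(n+2)) * a_n; check: a_0 = 2, a_1 = 0, a_2 = 7, a_3 = 0, a_4 = -7/12, a_5 = 0


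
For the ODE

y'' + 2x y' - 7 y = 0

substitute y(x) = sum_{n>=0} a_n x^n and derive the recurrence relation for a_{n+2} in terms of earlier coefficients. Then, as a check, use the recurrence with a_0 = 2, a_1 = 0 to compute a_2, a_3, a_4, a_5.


Substitute y = sum_n a_n x^n.
y''(x) has coefficient (n+2)(n+1) a_{n+2} at x^n;
2 x y'(x) has coefficient 2 n a_n at x^n (shift);
-7 y(x) has coefficient -7 a_n at x^n.
Matching x^n: (n+2)(n+1) a_{n+2} + (2n - 7) a_n = 0.
Thus a_{n+2} = (-2n + 7) / ((n+1)(n+2)) * a_n.

Check with a_0 = 2, a_1 = 0 (apply the recurrence for n = 0, 1, 2, 3): a_0 = 2, a_1 = 0, a_2 = 7, a_3 = 0, a_4 = 7/4, a_5 = 0.

a_(n+2) = (-2n + 7) / ((n+1)(n+2)) * a_n; check: a_0 = 2, a_1 = 0, a_2 = 7, a_3 = 0, a_4 = 7/4, a_5 = 0


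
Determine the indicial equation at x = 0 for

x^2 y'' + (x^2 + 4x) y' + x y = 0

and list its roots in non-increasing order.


Divide by x^2 to reach normal form y'' + P_1(x) y' + P_2(x) y = 0 with P_1(x) = 1 + 4/x and P_2(x) = 1/x.
x = 0 is a singular point because the y'-coefficient 1 + 4/x has a pole at x = 0 and the y-coefficient 1/x has a pole at x = 0.
It is a regular singular point because x P_1(x) = p(x) = x + 4 and x^2 P_2(x) = q(x) = x are polynomials, hence analytic at x = 0.
p(0) = 4,  q(0) = 0.
Indicial equation: r(r-1) + p(0) r + q(0) = 0, i.e. r^2 + (p(0) - 1) r + q(0) = 0, i.e. r^2 + 3 r = 0.
Discriminant: (3)^2 - 4(0) = 9, so r = (-3 ± 3)/2.
Solving: r_1 = 0, r_2 = -3.

indicial: r^2 + 3 r = 0; roots r_1 = 0, r_2 = -3


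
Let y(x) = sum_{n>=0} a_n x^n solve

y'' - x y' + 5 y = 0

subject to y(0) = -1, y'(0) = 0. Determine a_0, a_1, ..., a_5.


Ansatz: y(x) = sum_{n>=0} a_n x^n, so y'(x) = sum_{n>=1} n a_n x^(n-1) and y''(x) = sum_{n>=2} n(n-1) a_n x^(n-2).
Substitute into P(x) y'' + Q(x) y' + R(x) y = 0 with P(x) = 1, Q(x) = -x, R(x) = 5, and match powers of x.
Initial conditions: a_0 = -1, a_1 = 0.
Setting the coefficient of each power of x to zero and solving order by order (substituting the coefficients already found):
  x^0: 2 a_2 + 5 a_0 = 0  ->  2 a_2 = -5 a_0 = 5  ->  a_2 = 5/2
  x^1: 6 a_3 + 4 a_1 = 0  ->  6 a_3 = -4 a_1 = 0  ->  a_3 = 0
  x^2: 12 a_4 + 3 a_2 = 0  ->  12 a_4 = -3 a_2 = -15/2  ->  a_4 = -5/8
  x^3: 20 a_5 + 2 a_3 = 0  ->  20 a_5 = -2 a_3 = 0  ->  a_5 = 0
Truncated series: y(x) = -1 + (5/2) x^2 - (5/8) x^4 + O(x^6).

a_0 = -1; a_1 = 0; a_2 = 5/2; a_3 = 0; a_4 = -5/8; a_5 = 0


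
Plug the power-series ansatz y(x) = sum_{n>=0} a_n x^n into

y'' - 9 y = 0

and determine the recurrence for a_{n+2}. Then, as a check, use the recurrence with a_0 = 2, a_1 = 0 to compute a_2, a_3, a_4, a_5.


Substitute y = sum_n a_n x^n into y'' + (const) y = 0.
y''(x) = sum_{n>=0} (n+2)(n+1) a_{n+2} x^n.
The ODE becomes sum_n [(n+2)(n+1) a_{n+2} - 9 a_n] x^n = 0.
Setting each coefficient to zero gives the recurrence:
  (n+2)(n+1) a_{n+2} - 9 a_n = 0,
  a_{n+2} = 9 / ((n+1)(n+2)) a_n.

Check with a_0 = 2, a_1 = 0 (apply the recurrence for n = 0, 1, 2, 3): a_0 = 2, a_1 = 0, a_2 = 9, a_3 = 0, a_4 = 27/4, a_5 = 0.

a_{n+2} = 9/((n+1)(n+2)) * a_n; check: a_0 = 2, a_1 = 0, a_2 = 9, a_3 = 0, a_4 = 27/4, a_5 = 0


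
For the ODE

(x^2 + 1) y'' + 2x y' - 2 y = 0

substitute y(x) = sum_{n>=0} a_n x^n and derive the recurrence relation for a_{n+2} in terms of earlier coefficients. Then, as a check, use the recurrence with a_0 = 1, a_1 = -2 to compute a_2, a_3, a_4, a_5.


Substitute y = sum_n a_n x^n.
(1 + 1 x^2) y'' contributes (n+2)(n+1) a_{n+2} + n(n-1) a_n at x^n.
2 x y'(x) contributes 2 n a_n at x^n.
-2 y(x) contributes -2 a_n at x^n.
Matching x^n: (n+2)(n+1) a_{n+2} + (n(n-1) + 2 n - 2) a_n = 0.
Thus a_{n+2} = (-n(n-1) - 2 n + 2) / ((n+1)(n+2)) * a_n.

Check with a_0 = 1, a_1 = -2 (apply the recurrence for n = 0, 1, 2, 3): a_0 = 1, a_1 = -2, a_2 = 1, a_3 = 0, a_4 = -1/3, a_5 = 0.

a_(n+2) = (-n(n-1) - 2 n + 2) / ((n+1)(n+2)) * a_n; check: a_0 = 1, a_1 = -2, a_2 = 1, a_3 = 0, a_4 = -1/3, a_5 = 0


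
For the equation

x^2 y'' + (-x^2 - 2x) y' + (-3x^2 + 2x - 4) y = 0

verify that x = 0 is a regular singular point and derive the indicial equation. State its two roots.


Divide by x^2 to reach normal form y'' + P_1(x) y' + P_2(x) y = 0 with P_1(x) = -1 - 2/x and P_2(x) = -3 + 2/x - 4/x^2.
x = 0 is a singular point because the y'-coefficient -1 - 2/x has a pole at x = 0 and the y-coefficient -3 + 2/x - 4/x^2 has a pole at x = 0.
It is a regular singular point because x P_1(x) = p(x) = -x - 2 and x^2 P_2(x) = q(x) = -3x^2 + 2x - 4 are polynomials, hence analytic at x = 0.
p(0) = -2,  q(0) = -4.
Indicial equation: r(r-1) + p(0) r + q(0) = 0, i.e. r^2 + (p(0) - 1) r + q(0) = 0, i.e. r^2 - 3 r - 4 = 0.
Discriminant: (-3)^2 - 4(-4) = 25, so r = (3 ± 5)/2.
Solving: r_1 = 4, r_2 = -1.

indicial: r^2 - 3 r - 4 = 0; roots r_1 = 4, r_2 = -1


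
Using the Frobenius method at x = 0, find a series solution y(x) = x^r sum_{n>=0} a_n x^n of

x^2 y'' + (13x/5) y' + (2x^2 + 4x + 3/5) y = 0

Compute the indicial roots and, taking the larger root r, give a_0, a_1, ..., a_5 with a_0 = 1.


Write in Frobenius form y'' + (p(x)/x) y' + (q(x)/x^2) y = 0:
  p(x) = 13/5,  q(x) = 2x^2 + 4x + 3/5.
Indicial equation: r(r-1) + (13/5) r + (3/5) = 0 -> roots r_1 = -3/5, r_2 = -1.
Take r = r_1 = -3/5. Let y(x) = x^r sum_{n>=0} a_n x^n with a_0 = 1.
Substitute y = x^r sum a_n x^n and match x^{r+n}. The recurrence is
  D(n) a_n + 4 a_{n-1} + 2 a_{n-2} = 0,  where D(n) = (r+n)(r+n-1) + (13/5)(r+n) + (3/5).
  a_n = [-4 a_{n-1} - 2 a_{n-2}] / D(n).
Since the indicial polynomial factors as (r - r_1)(r - r_2), D(n) = (r_1 + n - r_1)(r_1 + n - r_2) = n(n + 2/5).
Evaluating step by step (a_0 = 1):
  n = 1: D(1) = 1(1 + 2/5) = 7/5; numerator = -4(1) = -4; a_1 = (-4)/(7/5) = -20/7
  n = 2: D(2) = 2(2 + 2/5) = 24/5; numerator = -4(-20/7) - 2(1) = 66/7; a_2 = (66/7)/(24/5) = 55/28
  n = 3: D(3) = 3(3 + 2/5) = 51/5; numerator = -4(55/28) - 2(-20/7) = -15/7; a_3 = (-15/7)/(51/5) = -25/119
  n = 4: D(4) = 4(4 + 2/5) = 88/5; numerator = -4(-25/119) - 2(55/28) = -105/34; a_4 = (-105/34)/(88/5) = -525/2992
  n = 5: D(5) = 5(5 + 2/5) = 27; numerator = -4(-525/2992) - 2(-25/119) = 5875/5236; a_5 = (5875/5236)/(27) = 5875/141372

r = -3/5; a_0 = 1; a_1 = -20/7; a_2 = 55/28; a_3 = -25/119; a_4 = -525/2992; a_5 = 5875/141372


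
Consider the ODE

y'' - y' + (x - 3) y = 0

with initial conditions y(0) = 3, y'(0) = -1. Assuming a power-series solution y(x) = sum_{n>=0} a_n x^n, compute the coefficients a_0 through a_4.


Ansatz: y(x) = sum_{n>=0} a_n x^n, so y'(x) = sum_{n>=1} n a_n x^(n-1) and y''(x) = sum_{n>=2} n(n-1) a_n x^(n-2).
Substitute into P(x) y'' + Q(x) y' + R(x) y = 0 with P(x) = 1, Q(x) = -1, R(x) = x - 3, and match powers of x.
Initial conditions: a_0 = 3, a_1 = -1.
Setting the coefficient of each power of x to zero and solving order by order (substituting the coefficients already found):
  x^0: 2 a_2 - a_1 - 3 a_0 = 0  ->  2 a_2 = a_1 + 3 a_0 = 8  ->  a_2 = 4
  x^1: 6 a_3 - 2 a_2 - 3 a_1 + a_0 = 0  ->  6 a_3 = 2 a_2 + 3 a_1 - a_0 = 2  ->  a_3 = 1/3
  x^2: 12 a_4 - 3 a_3 - 3 a_2 + a_1 = 0  ->  12 a_4 = 3 a_3 + 3 a_2 - a_1 = 14  ->  a_4 = 7/6
Truncated series: y(x) = 3 - x + 4 x^2 + (1/3) x^3 + (7/6) x^4 + O(x^5).

a_0 = 3; a_1 = -1; a_2 = 4; a_3 = 1/3; a_4 = 7/6


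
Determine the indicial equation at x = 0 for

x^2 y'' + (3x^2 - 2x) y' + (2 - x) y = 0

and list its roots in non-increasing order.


Divide by x^2 to reach normal form y'' + P_1(x) y' + P_2(x) y = 0 with P_1(x) = 3 - 2/x and P_2(x) = -1/x + 2/x^2.
x = 0 is a singular point because the y'-coefficient 3 - 2/x has a pole at x = 0 and the y-coefficient -1/x + 2/x^2 has a pole at x = 0.
It is a regular singular point because x P_1(x) = p(x) = 3x - 2 and x^2 P_2(x) = q(x) = 2 - x are polynomials, hence analytic at x = 0.
p(0) = -2,  q(0) = 2.
Indicial equation: r(r-1) + p(0) r + q(0) = 0, i.e. r^2 + (p(0) - 1) r + q(0) = 0, i.e. r^2 - 3 r + 2 = 0.
Discriminant: (-3)^2 - 4(2) = 1, so r = (3 ± 1)/2.
Solving: r_1 = 2, r_2 = 1.

indicial: r^2 - 3 r + 2 = 0; roots r_1 = 2, r_2 = 1


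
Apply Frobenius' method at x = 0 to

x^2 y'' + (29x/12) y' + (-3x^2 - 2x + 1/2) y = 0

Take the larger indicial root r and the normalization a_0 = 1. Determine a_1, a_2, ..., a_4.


Write in Frobenius form y'' + (p(x)/x) y' + (q(x)/x^2) y = 0:
  p(x) = 29/12,  q(x) = -3x^2 - 2x + 1/2.
Indicial equation: r(r-1) + (29/12) r + (1/2) = 0 -> roots r_1 = -2/3, r_2 = -3/4.
Take r = r_1 = -2/3. Let y(x) = x^r sum_{n>=0} a_n x^n with a_0 = 1.
Substitute y = x^r sum a_n x^n and match x^{r+n}. The recurrence is
  D(n) a_n - 2 a_{n-1} - 3 a_{n-2} = 0,  where D(n) = (r+n)(r+n-1) + (29/12)(r+n) + (1/2).
  a_n = [2 a_{n-1} + 3 a_{n-2}] / D(n).
Since the indicial polynomial factors as (r - r_1)(r - r_2), D(n) = (r_1 + n - r_1)(r_1 + n - r_2) = n(n + 1/12).
Evaluating step by step (a_0 = 1):
  n = 1: D(1) = 1(1 + 1/12) = 13/12; numerator = 2(1) = 2; a_1 = (2)/(13/12) = 24/13
  n = 2: D(2) = 2(2 + 1/12) = 25/6; numerator = 2(24/13) + 3(1) = 87/13; a_2 = (87/13)/(25/6) = 522/325
  n = 3: D(3) = 3(3 + 1/12) = 37/4; numerator = 2(522/325) + 3(24/13) = 2844/325; a_3 = (2844/325)/(37/4) = 11376/12025
  n = 4: D(4) = 4(4 + 1/12) = 49/3; numerator = 2(11376/12025) + 3(522/325) = 80694/12025; a_4 = (80694/12025)/(49/3) = 242082/589225

r = -2/3; a_0 = 1; a_1 = 24/13; a_2 = 522/325; a_3 = 11376/12025; a_4 = 242082/589225


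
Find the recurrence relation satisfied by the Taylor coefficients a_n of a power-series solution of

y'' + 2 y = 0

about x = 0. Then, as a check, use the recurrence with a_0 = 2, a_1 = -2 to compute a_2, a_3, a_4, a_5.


Substitute y = sum_n a_n x^n into y'' + (const) y = 0.
y''(x) = sum_{n>=0} (n+2)(n+1) a_{n+2} x^n.
The ODE becomes sum_n [(n+2)(n+1) a_{n+2} + 2 a_n] x^n = 0.
Setting each coefficient to zero gives the recurrence:
  (n+2)(n+1) a_{n+2} + 2 a_n = 0,
  a_{n+2} = -2 / ((n+1)(n+2)) a_n.

Check with a_0 = 2, a_1 = -2 (apply the recurrence for n = 0, 1, 2, 3): a_0 = 2, a_1 = -2, a_2 = -2, a_3 = 2/3, a_4 = 1/3, a_5 = -1/15.

a_{n+2} = -2/((n+1)(n+2)) * a_n; check: a_0 = 2, a_1 = -2, a_2 = -2, a_3 = 2/3, a_4 = 1/3, a_5 = -1/15


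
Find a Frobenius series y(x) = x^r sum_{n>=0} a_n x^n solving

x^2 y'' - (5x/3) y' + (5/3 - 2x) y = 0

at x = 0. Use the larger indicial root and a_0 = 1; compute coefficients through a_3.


Write in Frobenius form y'' + (p(x)/x) y' + (q(x)/x^2) y = 0:
  p(x) = -5/3,  q(x) = 5/3 - 2x.
Indicial equation: r(r-1) + (-5/3) r + (5/3) = 0 -> roots r_1 = 5/3, r_2 = 1.
Take r = r_1 = 5/3. Let y(x) = x^r sum_{n>=0} a_n x^n with a_0 = 1.
Substitute y = x^r sum a_n x^n and match x^{r+n}. The recurrence is
  D(n) a_n - 2 a_{n-1} = 0,  where D(n) = (r+n)(r+n-1) + (-5/3)(r+n) + (5/3).
  a_n = 2 / D(n) * a_{n-1}.
Since the indicial polynomial factors as (r - r_1)(r - r_2), D(n) = (r_1 + n - r_1)(r_1 + n - r_2) = n(n + 2/3).
Evaluating step by step (a_0 = 1):
  n = 1: D(1) = 1(1 + 2/3) = 5/3; numerator = 2(1) = 2; a_1 = (2)/(5/3) = 6/5
  n = 2: D(2) = 2(2 + 2/3) = 16/3; numerator = 2(6/5) = 12/5; a_2 = (12/5)/(16/3) = 9/20
  n = 3: D(3) = 3(3 + 2/3) = 11; numerator = 2(9/20) = 9/10; a_3 = (9/10)/(11) = 9/110

r = 5/3; a_0 = 1; a_1 = 6/5; a_2 = 9/20; a_3 = 9/110


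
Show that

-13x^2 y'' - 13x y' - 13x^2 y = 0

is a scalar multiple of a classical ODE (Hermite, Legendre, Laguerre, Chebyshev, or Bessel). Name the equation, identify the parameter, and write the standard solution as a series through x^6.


All three coefficients share the factor -13; dividing through by -13 gives  x^2 y'' + x y' + x^2 y = 0.
This matches the Bessel equation x^2 y'' + x y' + (x^2 - nu^2) y = 0 with nu^2 = 0, so nu = 0; the solution bounded at x = 0 is J_0(x).
Frobenius at x = 0: indicial roots ±nu; for r = nu the recurrence k(k + 2nu) c_k = -c_{k-2} gives the standard series J_nu(x) = sum_{k>=0} (-1)^k / (k! (k+nu)!) (x/2)^(2k+nu). Evaluate the first 4 terms:
  k = 0: (-1)^0 / (0! * 0! * 2^0) x^0 = 1/(1*1*1) x^0 = (1) x^0
  k = 1: (-1)^1 / (1! * 1! * 2^2) x^2 = -1/(1*1*4) x^2 = (-1/4) x^2
  k = 2: (-1)^2 / (2! * 2! * 2^4) x^4 = 1/(2*2*16) x^4 = (1/64) x^4
  k = 3: (-1)^3 / (3! * 3! * 2^6) x^6 = -1/(6*6*64) x^6 = (-1/2304) x^6
Hence J_0(x) = -x^6/2304 + x^4/64 - x^2/4 + 1 + ....

J_0(x); series = -x^6/2304 + x^4/64 - x^2/4 + 1


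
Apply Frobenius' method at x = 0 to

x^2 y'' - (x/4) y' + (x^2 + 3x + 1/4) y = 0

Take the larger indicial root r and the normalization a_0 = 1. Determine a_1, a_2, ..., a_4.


Write in Frobenius form y'' + (p(x)/x) y' + (q(x)/x^2) y = 0:
  p(x) = -1/4,  q(x) = x^2 + 3x + 1/4.
Indicial equation: r(r-1) + (-1/4) r + (1/4) = 0 -> roots r_1 = 1, r_2 = 1/4.
Take r = r_1 = 1. Let y(x) = x^r sum_{n>=0} a_n x^n with a_0 = 1.
Substitute y = x^r sum a_n x^n and match x^{r+n}. The recurrence is
  D(n) a_n + 3 a_{n-1} + 1 a_{n-2} = 0,  where D(n) = (r+n)(r+n-1) + (-1/4)(r+n) + (1/4).
  a_n = [-3 a_{n-1} - 1 a_{n-2}] / D(n).
Since the indicial polynomial factors as (r - r_1)(r - r_2), D(n) = (r_1 + n - r_1)(r_1 + n - r_2) = n(n + 3/4).
Evaluating step by step (a_0 = 1):
  n = 1: D(1) = 1(1 + 3/4) = 7/4; numerator = -3(1) = -3; a_1 = (-3)/(7/4) = -12/7
  n = 2: D(2) = 2(2 + 3/4) = 11/2; numerator = -3(-12/7) - 1(1) = 29/7; a_2 = (29/7)/(11/2) = 58/77
  n = 3: D(3) = 3(3 + 3/4) = 45/4; numerator = -3(58/77) - 1(-12/7) = -6/11; a_3 = (-6/11)/(45/4) = -8/165
  n = 4: D(4) = 4(4 + 3/4) = 19; numerator = -3(-8/165) - 1(58/77) = -234/385; a_4 = (-234/385)/(19) = -234/7315

r = 1; a_0 = 1; a_1 = -12/7; a_2 = 58/77; a_3 = -8/165; a_4 = -234/7315


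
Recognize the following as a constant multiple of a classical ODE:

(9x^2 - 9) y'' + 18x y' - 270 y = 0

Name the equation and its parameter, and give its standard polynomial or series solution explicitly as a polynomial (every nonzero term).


All three coefficients share the factor -9; dividing through by -9 gives  (1 - x^2) y'' - 2x y' + 30 y = 0.
This matches the Legendre equation (1 - x^2) y'' - 2x y' + n(n+1) y = 0 (note the -2x y' term) with n(n+1) = 30, so n = 5; the polynomial solution is P_5(x).
With y = sum_k a_k x^k, matching x^k gives (k+2)(k+1) a_{k+2} = [k(k+1) - n(n+1)] a_k = (k - 5)(k + 6) a_k. The right side vanishes at k = 5, so the series with the parity of 5 terminates at degree 5.
Standard normalization (P_n(1) = 1): leading coefficient (2n)!/(2^n (n!)^2) = 3628800/(32*14400) = 63/8, so a_5 = 63/8. Work downward with a_k = (k+1)(k+2) a_{k+2} / ((k - 5)(k + 6)):
  a_3 = (4)(5)(63/8) / ((3 - 5)(3 + 6)) = (315/2)/(-18) = -35/4
  a_1 = (2)(3)(-35/4) / ((1 - 5)(1 + 6)) = (-105/2)/(-28) = 15/8
Hence P_5(x) = 63 x^5/8 - 35 x^3/4 + 15 x/8.

P_5(x); series = 63 x^5/8 - 35 x^3/4 + 15 x/8


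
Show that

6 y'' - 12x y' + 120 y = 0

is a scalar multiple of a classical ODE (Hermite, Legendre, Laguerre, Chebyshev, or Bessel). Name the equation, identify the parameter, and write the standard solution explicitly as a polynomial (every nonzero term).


All three coefficients share the factor 6; dividing through by 6 gives  y'' - 2x y' + 20 y = 0.
This matches the Hermite equation y'' - 2x y' + 2n y = 0 with 2n = 20, so n = 10; the polynomial solution is H_10(x).
With y = sum_k a_k x^k, matching x^k gives (k+2)(k+1) a_{k+2} = 2(k - n) a_k = 2(k - 10) a_k. The right side vanishes at k = 10, so the series with the parity of 10 terminates at degree 10.
Standard normalization: leading coefficient of H_n is 2^n, so a_10 = 2^10 = 1024. Work downward with a_k = (k+1)(k+2) a_{k+2} / (2(k - n)):
  a_8 = (9)(10)(1024) / (2(8 - 10)) = 92160/(-4) = -23040
  a_6 = (7)(8)(-23040) / (2(6 - 10)) = -1290240/(-8) = 161280
  a_4 = (5)(6)(161280) / (2(4 - 10)) = 4838400/(-12) = -403200
  a_2 = (3)(4)(-403200) / (2(2 - 10)) = -4838400/(-16) = 302400
  a_0 = (1)(2)(302400) / (2(0 - 10)) = 604800/(-20) = -30240
Hence H_10(x) = 1024 x^10 - 23040 x^8 + 161280 x^6 - 403200 x^4 + 302400 x^2 - 30240.

H_10(x); series = 1024 x^10 - 23040 x^8 + 161280 x^6 - 403200 x^4 + 302400 x^2 - 30240


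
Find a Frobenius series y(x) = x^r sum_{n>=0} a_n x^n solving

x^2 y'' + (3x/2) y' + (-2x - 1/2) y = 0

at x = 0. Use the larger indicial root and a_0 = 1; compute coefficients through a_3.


Write in Frobenius form y'' + (p(x)/x) y' + (q(x)/x^2) y = 0:
  p(x) = 3/2,  q(x) = -2x - 1/2.
Indicial equation: r(r-1) + (3/2) r + (-1/2) = 0 -> roots r_1 = 1/2, r_2 = -1.
Take r = r_1 = 1/2. Let y(x) = x^r sum_{n>=0} a_n x^n with a_0 = 1.
Substitute y = x^r sum a_n x^n and match x^{r+n}. The recurrence is
  D(n) a_n - 2 a_{n-1} = 0,  where D(n) = (r+n)(r+n-1) + (3/2)(r+n) + (-1/2).
  a_n = 2 / D(n) * a_{n-1}.
Since the indicial polynomial factors as (r - r_1)(r - r_2), D(n) = (r_1 + n - r_1)(r_1 + n - r_2) = n(n + 3/2).
Evaluating step by step (a_0 = 1):
  n = 1: D(1) = 1(1 + 3/2) = 5/2; numerator = 2(1) = 2; a_1 = (2)/(5/2) = 4/5
  n = 2: D(2) = 2(2 + 3/2) = 7; numerator = 2(4/5) = 8/5; a_2 = (8/5)/(7) = 8/35
  n = 3: D(3) = 3(3 + 3/2) = 27/2; numerator = 2(8/35) = 16/35; a_3 = (16/35)/(27/2) = 32/945

r = 1/2; a_0 = 1; a_1 = 4/5; a_2 = 8/35; a_3 = 32/945


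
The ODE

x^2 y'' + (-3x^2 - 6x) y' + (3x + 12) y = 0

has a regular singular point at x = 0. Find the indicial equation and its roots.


Divide by x^2 to reach normal form y'' + P_1(x) y' + P_2(x) y = 0 with P_1(x) = -3 - 6/x and P_2(x) = 3/x + 12/x^2.
x = 0 is a singular point because the y'-coefficient -3 - 6/x has a pole at x = 0 and the y-coefficient 3/x + 12/x^2 has a pole at x = 0.
It is a regular singular point because x P_1(x) = p(x) = -3x - 6 and x^2 P_2(x) = q(x) = 3x + 12 are polynomials, hence analytic at x = 0.
p(0) = -6,  q(0) = 12.
Indicial equation: r(r-1) + p(0) r + q(0) = 0, i.e. r^2 + (p(0) - 1) r + q(0) = 0, i.e. r^2 - 7 r + 12 = 0.
Discriminant: (-7)^2 - 4(12) = 1, so r = (7 ± 1)/2.
Solving: r_1 = 4, r_2 = 3.

indicial: r^2 - 7 r + 12 = 0; roots r_1 = 4, r_2 = 3


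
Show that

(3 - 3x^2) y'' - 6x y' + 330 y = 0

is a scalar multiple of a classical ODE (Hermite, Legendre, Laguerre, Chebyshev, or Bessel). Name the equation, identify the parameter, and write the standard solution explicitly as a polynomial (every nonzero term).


All three coefficients share the factor 3; dividing through by 3 gives  (1 - x^2) y'' - 2x y' + 110 y = 0.
This matches the Legendre equation (1 - x^2) y'' - 2x y' + n(n+1) y = 0 (note the -2x y' term) with n(n+1) = 110, so n = 10; the polynomial solution is P_10(x).
With y = sum_k a_k x^k, matching x^k gives (k+2)(k+1) a_{k+2} = [k(k+1) - n(n+1)] a_k = (k - 10)(k + 11) a_k. The right side vanishes at k = 10, so the series with the parity of 10 terminates at degree 10.
Standard normalization (P_n(1) = 1): leading coefficient (2n)!/(2^n (n!)^2) = 2432902008176640000/(1024*13168189440000) = 46189/256, so a_10 = 46189/256. Work downward with a_k = (k+1)(k+2) a_{k+2} / ((k - 10)(k + 11)):
  a_8 = (9)(10)(46189/256) / ((8 - 10)(8 + 11)) = (2078505/128)/(-38) = -109395/256
  a_6 = (7)(8)(-109395/256) / ((6 - 10)(6 + 11)) = (-765765/32)/(-68) = 45045/128
  a_4 = (5)(6)(45045/128) / ((4 - 10)(4 + 11)) = (675675/64)/(-90) = -15015/128
  a_2 = (3)(4)(-15015/128) / ((2 - 10)(2 + 11)) = (-45045/32)/(-104) = 3465/256
  a_0 = (1)(2)(3465/256) / ((0 - 10)(0 + 11)) = (3465/128)/(-110) = -63/256
Hence P_10(x) = 46189 x^10/256 - 109395 x^8/256 + 45045 x^6/128 - 15015 x^4/128 + 3465 x^2/256 - 63/256.

P_10(x); series = 46189 x^10/256 - 109395 x^8/256 + 45045 x^6/128 - 15015 x^4/128 + 3465 x^2/256 - 63/256


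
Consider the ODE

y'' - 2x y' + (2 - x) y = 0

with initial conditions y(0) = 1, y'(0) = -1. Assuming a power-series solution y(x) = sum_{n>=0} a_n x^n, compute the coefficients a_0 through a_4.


Ansatz: y(x) = sum_{n>=0} a_n x^n, so y'(x) = sum_{n>=1} n a_n x^(n-1) and y''(x) = sum_{n>=2} n(n-1) a_n x^(n-2).
Substitute into P(x) y'' + Q(x) y' + R(x) y = 0 with P(x) = 1, Q(x) = -2x, R(x) = 2 - x, and match powers of x.
Initial conditions: a_0 = 1, a_1 = -1.
Setting the coefficient of each power of x to zero and solving order by order (substituting the coefficients already found):
  x^0: 2 a_2 + 2 a_0 = 0  ->  2 a_2 = -2 a_0 = -2  ->  a_2 = -1
  x^1: 6 a_3 - a_0 = 0  ->  6 a_3 = a_0 = 1  ->  a_3 = 1/6
  x^2: 12 a_4 - 2 a_2 - a_1 = 0  ->  12 a_4 = 2 a_2 + a_1 = -3  ->  a_4 = -1/4
Truncated series: y(x) = 1 - x - x^2 + (1/6) x^3 - (1/4) x^4 + O(x^5).

a_0 = 1; a_1 = -1; a_2 = -1; a_3 = 1/6; a_4 = -1/4


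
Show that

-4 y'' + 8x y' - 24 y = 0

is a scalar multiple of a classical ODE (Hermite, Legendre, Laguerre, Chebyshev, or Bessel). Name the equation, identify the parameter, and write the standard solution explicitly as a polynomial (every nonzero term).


All three coefficients share the factor -4; dividing through by -4 gives  y'' - 2x y' + 6 y = 0.
This matches the Hermite equation y'' - 2x y' + 2n y = 0 with 2n = 6, so n = 3; the polynomial solution is H_3(x).
With y = sum_k a_k x^k, matching x^k gives (k+2)(k+1) a_{k+2} = 2(k - n) a_k = 2(k - 3) a_k. The right side vanishes at k = 3, so the series with the parity of 3 terminates at degree 3.
Standard normalization: leading coefficient of H_n is 2^n, so a_3 = 2^3 = 8. Work downward with a_k = (k+1)(k+2) a_{k+2} / (2(k - n)):
  a_1 = (2)(3)(8) / (2(1 - 3)) = 48/(-4) = -12
Hence H_3(x) = 8 x^3 - 12 x.

H_3(x); series = 8 x^3 - 12 x


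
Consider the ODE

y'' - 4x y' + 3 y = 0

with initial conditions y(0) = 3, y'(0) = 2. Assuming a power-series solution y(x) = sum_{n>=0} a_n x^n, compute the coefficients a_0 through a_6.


Ansatz: y(x) = sum_{n>=0} a_n x^n, so y'(x) = sum_{n>=1} n a_n x^(n-1) and y''(x) = sum_{n>=2} n(n-1) a_n x^(n-2).
Substitute into P(x) y'' + Q(x) y' + R(x) y = 0 with P(x) = 1, Q(x) = -4x, R(x) = 3, and match powers of x.
Initial conditions: a_0 = 3, a_1 = 2.
Setting the coefficient of each power of x to zero and solving order by order (substituting the coefficients already found):
  x^0: 2 a_2 + 3 a_0 = 0  ->  2 a_2 = -3 a_0 = -9  ->  a_2 = -9/2
  x^1: 6 a_3 - a_1 = 0  ->  6 a_3 = a_1 = 2  ->  a_3 = 1/3
  x^2: 12 a_4 - 5 a_2 = 0  ->  12 a_4 = 5 a_2 = -45/2  ->  a_4 = -15/8
  x^3: 20 a_5 - 9 a_3 = 0  ->  20 a_5 = 9 a_3 = 3  ->  a_5 = 3/20
  x^4: 30 a_6 - 13 a_4 = 0  ->  30 a_6 = 13 a_4 = -195/8  ->  a_6 = -13/16
Truncated series: y(x) = 3 + 2 x - (9/2) x^2 + (1/3) x^3 - (15/8) x^4 + (3/20) x^5 - (13/16) x^6 + O(x^7).

a_0 = 3; a_1 = 2; a_2 = -9/2; a_3 = 1/3; a_4 = -15/8; a_5 = 3/20; a_6 = -13/16


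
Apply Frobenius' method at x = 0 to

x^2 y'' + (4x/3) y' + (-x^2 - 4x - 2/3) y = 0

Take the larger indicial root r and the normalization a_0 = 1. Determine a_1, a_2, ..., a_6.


Write in Frobenius form y'' + (p(x)/x) y' + (q(x)/x^2) y = 0:
  p(x) = 4/3,  q(x) = -x^2 - 4x - 2/3.
Indicial equation: r(r-1) + (4/3) r + (-2/3) = 0 -> roots r_1 = 2/3, r_2 = -1.
Take r = r_1 = 2/3. Let y(x) = x^r sum_{n>=0} a_n x^n with a_0 = 1.
Substitute y = x^r sum a_n x^n and match x^{r+n}. The recurrence is
  D(n) a_n - 4 a_{n-1} - 1 a_{n-2} = 0,  where D(n) = (r+n)(r+n-1) + (4/3)(r+n) + (-2/3).
  a_n = [4 a_{n-1} + 1 a_{n-2}] / D(n).
Since the indicial polynomial factors as (r - r_1)(r - r_2), D(n) = (r_1 + n - r_1)(r_1 + n - r_2) = n(n + 5/3).
Evaluating step by step (a_0 = 1):
  n = 1: D(1) = 1(1 + 5/3) = 8/3; numerator = 4(1) = 4; a_1 = (4)/(8/3) = 3/2
  n = 2: D(2) = 2(2 + 5/3) = 22/3; numerator = 4(3/2) + 1(1) = 7; a_2 = (7)/(22/3) = 21/22
  n = 3: D(3) = 3(3 + 5/3) = 14; numerator = 4(21/22) + 1(3/2) = 117/22; a_3 = (117/22)/(14) = 117/308
  n = 4: D(4) = 4(4 + 5/3) = 68/3; numerator = 4(117/308) + 1(21/22) = 381/154; a_4 = (381/154)/(68/3) = 1143/10472
  n = 5: D(5) = 5(5 + 5/3) = 100/3; numerator = 4(1143/10472) + 1(117/308) = 4275/5236; a_5 = (4275/5236)/(100/3) = 513/20944
  n = 6: D(6) = 6(6 + 5/3) = 46; numerator = 4(513/20944) + 1(1143/10472) = 2169/10472; a_6 = (2169/10472)/(46) = 2169/481712

r = 2/3; a_0 = 1; a_1 = 3/2; a_2 = 21/22; a_3 = 117/308; a_4 = 1143/10472; a_5 = 513/20944; a_6 = 2169/481712


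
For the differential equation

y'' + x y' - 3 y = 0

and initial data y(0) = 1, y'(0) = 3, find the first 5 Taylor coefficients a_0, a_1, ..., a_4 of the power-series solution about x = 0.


Ansatz: y(x) = sum_{n>=0} a_n x^n, so y'(x) = sum_{n>=1} n a_n x^(n-1) and y''(x) = sum_{n>=2} n(n-1) a_n x^(n-2).
Substitute into P(x) y'' + Q(x) y' + R(x) y = 0 with P(x) = 1, Q(x) = x, R(x) = -3, and match powers of x.
Initial conditions: a_0 = 1, a_1 = 3.
Setting the coefficient of each power of x to zero and solving order by order (substituting the coefficients already found):
  x^0: 2 a_2 - 3 a_0 = 0  ->  2 a_2 = 3 a_0 = 3  ->  a_2 = 3/2
  x^1: 6 a_3 - 2 a_1 = 0  ->  6 a_3 = 2 a_1 = 6  ->  a_3 = 1
  x^2: 12 a_4 - a_2 = 0  ->  12 a_4 = a_2 = 3/2  ->  a_4 = 1/8
Truncated series: y(x) = 1 + 3 x + (3/2) x^2 + x^3 + (1/8) x^4 + O(x^5).

a_0 = 1; a_1 = 3; a_2 = 3/2; a_3 = 1; a_4 = 1/8


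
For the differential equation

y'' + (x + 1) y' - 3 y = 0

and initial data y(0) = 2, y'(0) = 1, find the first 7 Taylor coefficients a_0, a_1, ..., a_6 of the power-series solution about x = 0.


Ansatz: y(x) = sum_{n>=0} a_n x^n, so y'(x) = sum_{n>=1} n a_n x^(n-1) and y''(x) = sum_{n>=2} n(n-1) a_n x^(n-2).
Substitute into P(x) y'' + Q(x) y' + R(x) y = 0 with P(x) = 1, Q(x) = x + 1, R(x) = -3, and match powers of x.
Initial conditions: a_0 = 2, a_1 = 1.
Setting the coefficient of each power of x to zero and solving order by order (substituting the coefficients already found):
  x^0: 2 a_2 + a_1 - 3 a_0 = 0  ->  2 a_2 = -a_1 + 3 a_0 = 5  ->  a_2 = 5/2
  x^1: 6 a_3 + 2 a_2 - 2 a_1 = 0  ->  6 a_3 = -2 a_2 + 2 a_1 = -3  ->  a_3 = -1/2
  x^2: 12 a_4 + 3 a_3 - a_2 = 0  ->  12 a_4 = -3 a_3 + a_2 = 4  ->  a_4 = 1/3
  x^3: 20 a_5 + 4 a_4 = 0  ->  20 a_5 = -4 a_4 = -4/3  ->  a_5 = -1/15
  x^4: 30 a_6 + 5 a_5 + a_4 = 0  ->  30 a_6 = -5 a_5 - a_4 = 0  ->  a_6 = 0
Truncated series: y(x) = 2 + x + (5/2) x^2 - (1/2) x^3 + (1/3) x^4 - (1/15) x^5 + O(x^7).

a_0 = 2; a_1 = 1; a_2 = 5/2; a_3 = -1/2; a_4 = 1/3; a_5 = -1/15; a_6 = 0


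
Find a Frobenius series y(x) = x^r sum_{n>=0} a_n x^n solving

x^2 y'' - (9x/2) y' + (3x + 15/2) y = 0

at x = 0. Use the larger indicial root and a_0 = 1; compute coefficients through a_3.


Write in Frobenius form y'' + (p(x)/x) y' + (q(x)/x^2) y = 0:
  p(x) = -9/2,  q(x) = 3x + 15/2.
Indicial equation: r(r-1) + (-9/2) r + (15/2) = 0 -> roots r_1 = 3, r_2 = 5/2.
Take r = r_1 = 3. Let y(x) = x^r sum_{n>=0} a_n x^n with a_0 = 1.
Substitute y = x^r sum a_n x^n and match x^{r+n}. The recurrence is
  D(n) a_n + 3 a_{n-1} = 0,  where D(n) = (r+n)(r+n-1) + (-9/2)(r+n) + (15/2).
  a_n = -3 / D(n) * a_{n-1}.
Since the indicial polynomial factors as (r - r_1)(r - r_2), D(n) = (r_1 + n - r_1)(r_1 + n - r_2) = n(n + 1/2).
Evaluating step by step (a_0 = 1):
  n = 1: D(1) = 1(1 + 1/2) = 3/2; numerator = -3(1) = -3; a_1 = (-3)/(3/2) = -2
  n = 2: D(2) = 2(2 + 1/2) = 5; numerator = -3(-2) = 6; a_2 = (6)/(5) = 6/5
  n = 3: D(3) = 3(3 + 1/2) = 21/2; numerator = -3(6/5) = -18/5; a_3 = (-18/5)/(21/2) = -12/35

r = 3; a_0 = 1; a_1 = -2; a_2 = 6/5; a_3 = -12/35


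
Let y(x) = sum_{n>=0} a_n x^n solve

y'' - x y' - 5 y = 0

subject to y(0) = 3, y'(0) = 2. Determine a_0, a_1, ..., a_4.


Ansatz: y(x) = sum_{n>=0} a_n x^n, so y'(x) = sum_{n>=1} n a_n x^(n-1) and y''(x) = sum_{n>=2} n(n-1) a_n x^(n-2).
Substitute into P(x) y'' + Q(x) y' + R(x) y = 0 with P(x) = 1, Q(x) = -x, R(x) = -5, and match powers of x.
Initial conditions: a_0 = 3, a_1 = 2.
Setting the coefficient of each power of x to zero and solving order by order (substituting the coefficients already found):
  x^0: 2 a_2 - 5 a_0 = 0  ->  2 a_2 = 5 a_0 = 15  ->  a_2 = 15/2
  x^1: 6 a_3 - 6 a_1 = 0  ->  6 a_3 = 6 a_1 = 12  ->  a_3 = 2
  x^2: 12 a_4 - 7 a_2 = 0  ->  12 a_4 = 7 a_2 = 105/2  ->  a_4 = 35/8
Truncated series: y(x) = 3 + 2 x + (15/2) x^2 + 2 x^3 + (35/8) x^4 + O(x^5).

a_0 = 3; a_1 = 2; a_2 = 15/2; a_3 = 2; a_4 = 35/8


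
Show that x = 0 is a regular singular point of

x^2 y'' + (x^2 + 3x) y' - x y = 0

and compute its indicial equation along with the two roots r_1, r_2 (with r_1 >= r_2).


Divide by x^2 to reach normal form y'' + P_1(x) y' + P_2(x) y = 0 with P_1(x) = 1 + 3/x and P_2(x) = -1/x.
x = 0 is a singular point because the y'-coefficient 1 + 3/x has a pole at x = 0 and the y-coefficient -1/x has a pole at x = 0.
It is a regular singular point because x P_1(x) = p(x) = x + 3 and x^2 P_2(x) = q(x) = -x are polynomials, hence analytic at x = 0.
p(0) = 3,  q(0) = 0.
Indicial equation: r(r-1) + p(0) r + q(0) = 0, i.e. r^2 + (p(0) - 1) r + q(0) = 0, i.e. r^2 + 2 r = 0.
Discriminant: (2)^2 - 4(0) = 4, so r = (-2 ± 2)/2.
Solving: r_1 = 0, r_2 = -2.

indicial: r^2 + 2 r = 0; roots r_1 = 0, r_2 = -2


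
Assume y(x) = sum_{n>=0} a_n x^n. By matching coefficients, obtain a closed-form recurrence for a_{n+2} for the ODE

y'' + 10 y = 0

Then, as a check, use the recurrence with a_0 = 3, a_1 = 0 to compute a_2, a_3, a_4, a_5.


Substitute y = sum_n a_n x^n into y'' + (const) y = 0.
y''(x) = sum_{n>=0} (n+2)(n+1) a_{n+2} x^n.
The ODE becomes sum_n [(n+2)(n+1) a_{n+2} + 10 a_n] x^n = 0.
Setting each coefficient to zero gives the recurrence:
  (n+2)(n+1) a_{n+2} + 10 a_n = 0,
  a_{n+2} = -10 / ((n+1)(n+2)) a_n.

Check with a_0 = 3, a_1 = 0 (apply the recurrence for n = 0, 1, 2, 3): a_0 = 3, a_1 = 0, a_2 = -15, a_3 = 0, a_4 = 25/2, a_5 = 0.

a_{n+2} = -10/((n+1)(n+2)) * a_n; check: a_0 = 3, a_1 = 0, a_2 = -15, a_3 = 0, a_4 = 25/2, a_5 = 0
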